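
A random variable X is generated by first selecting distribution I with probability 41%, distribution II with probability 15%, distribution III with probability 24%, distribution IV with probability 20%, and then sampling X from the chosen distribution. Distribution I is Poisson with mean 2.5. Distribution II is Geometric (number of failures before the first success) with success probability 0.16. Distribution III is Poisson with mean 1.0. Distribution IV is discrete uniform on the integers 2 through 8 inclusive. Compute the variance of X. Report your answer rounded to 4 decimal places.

Per component, I: μ=2.5, E[X²]=8.75; II: μ=5.25, E[X²]=60.375; III: μ=1, E[X²]=2; IV: μ=5, E[X²]=29.
E[X] = 0.41·2.5 + 0.15·5.25 + 0.24·1 + 0.2·5 = 3.0525.
E[X²] = 0.41·8.75 + 0.15·60.375 + 0.24·2 + 0.2·29 = 18.9238.
Var(X) = E[X²] − (E[X])² = 18.9238 − 9.31776 = 9.60599.

9.6060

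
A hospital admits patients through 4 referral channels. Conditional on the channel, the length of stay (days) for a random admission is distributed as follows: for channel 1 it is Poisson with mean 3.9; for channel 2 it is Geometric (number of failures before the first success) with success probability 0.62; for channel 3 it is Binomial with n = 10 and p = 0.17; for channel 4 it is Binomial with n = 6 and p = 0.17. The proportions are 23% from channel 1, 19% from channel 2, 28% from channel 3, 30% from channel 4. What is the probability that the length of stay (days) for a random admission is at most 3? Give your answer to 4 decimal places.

0.8467

Conditional on each channel, P(X ≤ 3): 1: 0.453247; 2: 0.979149; 3: 0.925853; 4: 0.990638.
By total probability, P(X ≤ 3) = 0.23·0.453247 + 0.19·0.979149 + 0.28·0.925853 + 0.3·0.990638 = 0.846715.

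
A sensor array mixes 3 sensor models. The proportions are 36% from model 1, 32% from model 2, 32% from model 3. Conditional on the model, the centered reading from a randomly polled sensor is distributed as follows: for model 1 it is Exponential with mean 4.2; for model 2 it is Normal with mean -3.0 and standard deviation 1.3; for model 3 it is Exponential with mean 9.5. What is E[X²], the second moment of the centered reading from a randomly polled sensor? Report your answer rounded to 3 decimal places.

For each component E[X²] = Var + (mean)², giving 1: 35.28; 2: 10.69; 3: 180.5.
Overall E[X²] = 0.36·35.28 + 0.32·10.69 + 0.32·180.5 = 73.8816.

73.882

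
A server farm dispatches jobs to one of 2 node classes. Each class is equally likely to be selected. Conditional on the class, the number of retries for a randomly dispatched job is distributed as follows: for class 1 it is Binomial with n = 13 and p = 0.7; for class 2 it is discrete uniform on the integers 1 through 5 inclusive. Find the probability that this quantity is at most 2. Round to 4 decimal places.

Conditional on each class, P(X ≤ 2): 1: 7.27011e-05; 2: 0.4.
By total probability, P(X ≤ 2) = 0.5·7.27011e-05 + 0.5·0.4 = 0.200036.

0.2000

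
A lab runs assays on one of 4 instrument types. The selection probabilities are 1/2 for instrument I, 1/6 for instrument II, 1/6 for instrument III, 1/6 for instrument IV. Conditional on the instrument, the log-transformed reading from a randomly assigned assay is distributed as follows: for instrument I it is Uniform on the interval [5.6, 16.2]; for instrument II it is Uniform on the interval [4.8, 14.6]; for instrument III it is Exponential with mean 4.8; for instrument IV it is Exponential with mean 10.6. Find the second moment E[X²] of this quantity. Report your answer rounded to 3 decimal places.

126.236

For each component E[X²] = Var + (mean)², giving I: 128.173; II: 102.093; III: 46.08; IV: 224.72.
Overall E[X²] = 0.5·128.173 + 0.166667·102.093 + 0.166667·46.08 + 0.166667·224.72 = 126.236.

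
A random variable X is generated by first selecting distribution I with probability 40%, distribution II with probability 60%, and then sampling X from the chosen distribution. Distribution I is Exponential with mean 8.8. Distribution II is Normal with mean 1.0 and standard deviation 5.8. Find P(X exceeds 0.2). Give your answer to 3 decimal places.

0.724

Conditional on each component, P(X > 0.2): I: 0.977529; II: 0.554853.
By total probability, P(X > 0.2) = 0.4·0.977529 + 0.6·0.554853 = 0.723923.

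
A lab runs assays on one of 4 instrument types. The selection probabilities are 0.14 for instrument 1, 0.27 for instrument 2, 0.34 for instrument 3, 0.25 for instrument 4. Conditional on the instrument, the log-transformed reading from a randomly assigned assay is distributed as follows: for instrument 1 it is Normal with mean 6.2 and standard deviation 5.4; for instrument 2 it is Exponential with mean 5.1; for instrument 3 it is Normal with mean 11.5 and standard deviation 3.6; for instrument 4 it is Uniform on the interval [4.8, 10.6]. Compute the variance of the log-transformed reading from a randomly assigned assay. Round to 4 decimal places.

23.1177

Per component, 1: μ=6.2, E[X²]=67.6; 2: μ=5.1, E[X²]=52.02; 3: μ=11.5, E[X²]=145.21; 4: μ=7.7, E[X²]=62.0933.
E[X] = 0.14·6.2 + 0.27·5.1 + 0.34·11.5 + 0.25·7.7 = 8.08.
E[X²] = 0.14·67.6 + 0.27·52.02 + 0.34·145.21 + 0.25·62.0933 = 88.4041.
Var(X) = E[X²] − (E[X])² = 88.4041 − 65.2864 = 23.1177.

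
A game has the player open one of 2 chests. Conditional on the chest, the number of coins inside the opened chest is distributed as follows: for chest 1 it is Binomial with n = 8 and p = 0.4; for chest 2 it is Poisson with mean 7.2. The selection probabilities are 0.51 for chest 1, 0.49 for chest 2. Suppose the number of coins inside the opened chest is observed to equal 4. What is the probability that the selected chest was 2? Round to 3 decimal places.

0.257

Likelihoods P(X=4 | ·): 1: 0.232243; 2: 0.0835985.
Posterior ∝ prior × likelihood. Numerator for 2: 0.49·0.0835985 = 0.0409633.
Normalizing constant: 0.51·0.232243 + 0.49·0.0835985 = 0.159407.
P(2 | observation) = 0.0409633 / 0.159407 = 0.256972.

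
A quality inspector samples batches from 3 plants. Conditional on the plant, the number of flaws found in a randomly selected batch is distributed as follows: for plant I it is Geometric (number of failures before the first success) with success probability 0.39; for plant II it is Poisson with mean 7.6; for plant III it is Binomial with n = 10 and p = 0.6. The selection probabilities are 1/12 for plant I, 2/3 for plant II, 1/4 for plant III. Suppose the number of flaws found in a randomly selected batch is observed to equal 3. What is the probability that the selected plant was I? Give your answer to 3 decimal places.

0.174

Likelihoods P(X=3 | ·): I: 0.0885226; II: 0.0366144; III: 0.0424673.
Posterior ∝ prior × likelihood. Numerator for I: 0.0833333·0.0885226 = 0.00737688.
Normalizing constant: 0.0833333·0.0885226 + 0.666667·0.0366144 + 0.25·0.0424673 = 0.0424033.
P(I | observation) = 0.00737688 / 0.0424033 = 0.17397.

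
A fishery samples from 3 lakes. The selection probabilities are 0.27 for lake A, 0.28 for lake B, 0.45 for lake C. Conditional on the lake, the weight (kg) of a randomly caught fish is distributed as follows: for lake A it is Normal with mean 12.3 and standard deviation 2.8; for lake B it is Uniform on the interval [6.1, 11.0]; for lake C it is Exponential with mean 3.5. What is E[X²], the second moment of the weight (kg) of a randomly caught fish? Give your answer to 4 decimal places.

For each component E[X²] = Var + (mean)², giving A: 159.13; B: 75.1033; C: 24.5.
Overall E[X²] = 0.27·159.13 + 0.28·75.1033 + 0.45·24.5 = 75.019.

75.0190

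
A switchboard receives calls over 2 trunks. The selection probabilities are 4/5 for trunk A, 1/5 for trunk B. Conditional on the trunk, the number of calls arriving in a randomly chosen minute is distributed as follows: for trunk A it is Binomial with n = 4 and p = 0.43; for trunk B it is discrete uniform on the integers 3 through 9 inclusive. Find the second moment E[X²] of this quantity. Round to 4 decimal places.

For each component E[X²] = Var + (mean)², giving A: 3.9388; B: 40.
Overall E[X²] = 0.8·3.9388 + 0.2·40 = 11.151.

11.1510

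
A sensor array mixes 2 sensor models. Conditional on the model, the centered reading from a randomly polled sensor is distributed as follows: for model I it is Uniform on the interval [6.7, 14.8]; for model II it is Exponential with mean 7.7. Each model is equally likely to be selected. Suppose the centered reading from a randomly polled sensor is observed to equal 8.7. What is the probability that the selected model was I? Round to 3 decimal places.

Likelihoods f(8.7 | ·): I: 0.123457; II: 0.0419578.
Posterior ∝ prior × likelihood. Numerator for I: 0.5·0.123457 = 0.0617284.
Normalizing constant: 0.5·0.123457 + 0.5·0.0419578 = 0.0827073.
P(I | observation) = 0.0617284 / 0.0827073 = 0.746348.

0.746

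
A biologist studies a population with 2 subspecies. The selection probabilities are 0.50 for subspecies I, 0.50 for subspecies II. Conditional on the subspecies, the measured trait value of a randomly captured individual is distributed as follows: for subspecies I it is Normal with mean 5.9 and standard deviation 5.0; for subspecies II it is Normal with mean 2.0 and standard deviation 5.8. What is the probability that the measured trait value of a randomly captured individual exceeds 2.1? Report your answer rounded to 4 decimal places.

0.6347

Conditional on each subspecies, P(X > 2.1): I: 0.776373; II: 0.493122.
By total probability, P(X > 2.1) = 0.5·0.776373 + 0.5·0.493122 = 0.634747.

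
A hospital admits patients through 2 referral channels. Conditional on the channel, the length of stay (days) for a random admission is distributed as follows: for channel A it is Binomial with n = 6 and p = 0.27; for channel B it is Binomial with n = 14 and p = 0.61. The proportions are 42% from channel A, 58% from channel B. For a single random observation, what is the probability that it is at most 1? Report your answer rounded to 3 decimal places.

0.205

Conditional on each channel, P(X ≤ 1): A: 0.487172; B: 4.31213e-05.
By total probability, P(X ≤ 1) = 0.42·0.487172 + 0.58·4.31213e-05 = 0.204637.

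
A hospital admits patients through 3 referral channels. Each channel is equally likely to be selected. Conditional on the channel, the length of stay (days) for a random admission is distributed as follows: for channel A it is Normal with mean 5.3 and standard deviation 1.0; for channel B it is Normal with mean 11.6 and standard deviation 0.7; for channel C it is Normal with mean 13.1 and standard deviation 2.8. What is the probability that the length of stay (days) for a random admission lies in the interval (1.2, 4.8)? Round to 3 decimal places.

Conditional on each channel, P(1.2 < X < 4.8): A: 0.308517; B: 0; C: 0.00150624.
By total probability, P(1.2 < X < 4.8) = 0.333333·0.308517 + 0.333333·0 + 0.333333·0.00150624 = 0.103341.

0.103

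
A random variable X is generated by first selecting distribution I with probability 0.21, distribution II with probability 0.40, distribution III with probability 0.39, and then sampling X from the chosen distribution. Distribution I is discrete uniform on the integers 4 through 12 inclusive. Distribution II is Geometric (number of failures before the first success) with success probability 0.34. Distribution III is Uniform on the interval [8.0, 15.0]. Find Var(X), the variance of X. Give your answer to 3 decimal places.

Per component, I: μ=8, E[X²]=70.6667; II: μ=1.94118, E[X²]=9.47751; III: μ=11.5, E[X²]=136.333.
E[X] = 0.21·8 + 0.4·1.94118 + 0.39·11.5 = 6.94147.
E[X²] = 0.21·70.6667 + 0.4·9.47751 + 0.39·136.333 = 71.801.
Var(X) = E[X²] − (E[X])² = 71.801 − 48.184 = 23.617.

23.617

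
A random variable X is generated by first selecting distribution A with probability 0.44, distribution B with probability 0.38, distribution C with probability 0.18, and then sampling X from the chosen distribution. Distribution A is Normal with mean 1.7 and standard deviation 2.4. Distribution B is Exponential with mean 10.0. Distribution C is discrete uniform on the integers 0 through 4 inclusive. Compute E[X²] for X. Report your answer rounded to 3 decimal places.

80.886

For each component E[X²] = Var + (mean)², giving A: 8.65; B: 200; C: 6.
Overall E[X²] = 0.44·8.65 + 0.38·200 + 0.18·6 = 80.886.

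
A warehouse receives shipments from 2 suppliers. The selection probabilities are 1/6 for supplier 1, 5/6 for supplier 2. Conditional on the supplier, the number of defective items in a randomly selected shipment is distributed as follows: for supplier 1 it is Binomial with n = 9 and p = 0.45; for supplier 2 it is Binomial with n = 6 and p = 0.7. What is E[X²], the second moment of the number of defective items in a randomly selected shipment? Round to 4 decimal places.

For each component E[X²] = Var + (mean)², giving 1: 18.63; 2: 18.9.
Overall E[X²] = 0.166667·18.63 + 0.833333·18.9 = 18.855.

18.8550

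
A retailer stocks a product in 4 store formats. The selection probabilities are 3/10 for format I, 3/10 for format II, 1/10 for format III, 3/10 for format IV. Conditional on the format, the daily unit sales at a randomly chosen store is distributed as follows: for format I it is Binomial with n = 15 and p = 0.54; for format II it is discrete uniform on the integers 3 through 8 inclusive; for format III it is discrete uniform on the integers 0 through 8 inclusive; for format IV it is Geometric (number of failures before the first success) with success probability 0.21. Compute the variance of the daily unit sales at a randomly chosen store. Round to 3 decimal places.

11.181

Per component, I: μ=8.1, E[X²]=69.336; II: μ=5.5, E[X²]=33.1667; III: μ=4, E[X²]=22.6667; IV: μ=3.7619, E[X²]=32.0658.
E[X] = 0.3·8.1 + 0.3·5.5 + 0.1·4 + 0.3·3.7619 = 5.60857.
E[X²] = 0.3·69.336 + 0.3·33.1667 + 0.1·22.6667 + 0.3·32.0658 = 42.6372.
Var(X) = E[X²] − (E[X])² = 42.6372 − 31.4561 = 11.1811.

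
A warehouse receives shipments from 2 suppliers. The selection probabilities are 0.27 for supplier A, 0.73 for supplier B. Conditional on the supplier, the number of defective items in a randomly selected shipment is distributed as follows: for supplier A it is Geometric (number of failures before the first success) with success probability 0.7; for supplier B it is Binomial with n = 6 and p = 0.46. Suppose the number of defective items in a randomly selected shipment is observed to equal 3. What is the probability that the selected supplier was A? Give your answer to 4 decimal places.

0.0223

Likelihoods P(X=3 | ·): A: 0.0189; B: 0.306538.
Posterior ∝ prior × likelihood. Numerator for A: 0.27·0.0189 = 0.005103.
Normalizing constant: 0.27·0.0189 + 0.73·0.306538 = 0.228876.
P(A | observation) = 0.005103 / 0.228876 = 0.0222959.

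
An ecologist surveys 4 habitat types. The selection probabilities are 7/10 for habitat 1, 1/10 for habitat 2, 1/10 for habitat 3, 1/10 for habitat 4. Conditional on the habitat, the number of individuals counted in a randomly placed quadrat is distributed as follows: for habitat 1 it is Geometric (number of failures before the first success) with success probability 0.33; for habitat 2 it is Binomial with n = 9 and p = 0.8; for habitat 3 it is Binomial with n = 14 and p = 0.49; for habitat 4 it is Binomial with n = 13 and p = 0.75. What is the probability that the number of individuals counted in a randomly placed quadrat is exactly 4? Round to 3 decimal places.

0.055

Conditional on each habitat, P(X = 4): 1: 0.0664987; 2: 0.0165151; 3: 0.0686942; 4: 0.000863001.
By total probability, P(X = 4) = 0.7·0.0664987 + 0.1·0.0165151 + 0.1·0.0686942 + 0.1·0.000863001 = 0.0551563.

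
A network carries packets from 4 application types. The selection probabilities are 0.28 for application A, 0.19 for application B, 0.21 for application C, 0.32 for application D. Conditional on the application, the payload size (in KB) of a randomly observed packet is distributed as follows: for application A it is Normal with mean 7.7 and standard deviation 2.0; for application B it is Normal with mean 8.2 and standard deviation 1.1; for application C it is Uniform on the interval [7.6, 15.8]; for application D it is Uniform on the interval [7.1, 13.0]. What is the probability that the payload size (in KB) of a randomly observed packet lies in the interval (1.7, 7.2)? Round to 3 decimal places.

Conditional on each application, P(1.7 < X < 7.2): A: 0.399944; B: 0.181651; C: 0; D: 0.0169492.
By total probability, P(1.7 < X < 7.2) = 0.28·0.399944 + 0.19·0.181651 + 0.21·0 + 0.32·0.0169492 = 0.151922.

0.152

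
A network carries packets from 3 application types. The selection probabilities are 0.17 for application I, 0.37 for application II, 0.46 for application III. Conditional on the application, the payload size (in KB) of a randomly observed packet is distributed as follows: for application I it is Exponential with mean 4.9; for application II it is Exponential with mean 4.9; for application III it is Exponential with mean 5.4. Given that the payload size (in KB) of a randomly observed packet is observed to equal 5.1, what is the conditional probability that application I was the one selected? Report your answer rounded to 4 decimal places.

Likelihoods f(5.1 | ·): I: 0.0720747; II: 0.0720747; III: 0.0720177.
Posterior ∝ prior × likelihood. Numerator for I: 0.17·0.0720747 = 0.0122527.
Normalizing constant: 0.17·0.0720747 + 0.37·0.0720747 + 0.46·0.0720177 = 0.0720485.
P(I | observation) = 0.0122527 / 0.0720485 = 0.170062.

0.1701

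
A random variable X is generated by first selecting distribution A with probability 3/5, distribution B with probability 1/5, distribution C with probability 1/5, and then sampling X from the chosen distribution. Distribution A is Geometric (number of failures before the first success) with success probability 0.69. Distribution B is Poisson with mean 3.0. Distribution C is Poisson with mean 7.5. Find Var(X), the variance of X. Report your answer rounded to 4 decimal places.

10.0469

Per component, A: μ=0.449275, E[X²]=0.852972; B: μ=3, E[X²]=12; C: μ=7.5, E[X²]=63.75.
E[X] = 0.6·0.449275 + 0.2·3 + 0.2·7.5 = 2.36957.
E[X²] = 0.6·0.852972 + 0.2·12 + 0.2·63.75 = 15.6618.
Var(X) = E[X²] − (E[X])² = 15.6618 − 5.61484 = 10.0469.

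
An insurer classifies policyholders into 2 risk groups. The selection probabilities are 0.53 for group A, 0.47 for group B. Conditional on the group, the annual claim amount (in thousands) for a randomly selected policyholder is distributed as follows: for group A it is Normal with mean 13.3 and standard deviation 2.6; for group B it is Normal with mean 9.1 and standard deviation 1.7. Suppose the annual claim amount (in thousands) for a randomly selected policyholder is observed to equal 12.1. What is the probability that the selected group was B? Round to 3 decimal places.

Likelihoods f(12.1 | ·): A: 0.137937; B: 0.0494566.
Posterior ∝ prior × likelihood. Numerator for B: 0.47·0.0494566 = 0.0232446.
Normalizing constant: 0.53·0.137937 + 0.47·0.0494566 = 0.0963512.
P(B | observation) = 0.0232446 / 0.0963512 = 0.241249.

0.241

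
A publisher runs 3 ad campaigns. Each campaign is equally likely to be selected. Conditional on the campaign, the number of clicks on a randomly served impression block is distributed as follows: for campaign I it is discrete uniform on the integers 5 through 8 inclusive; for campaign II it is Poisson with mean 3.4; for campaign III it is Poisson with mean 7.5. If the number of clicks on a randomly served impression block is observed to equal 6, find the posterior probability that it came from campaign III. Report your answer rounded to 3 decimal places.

Likelihoods P(X=6 | ·): I: 0.25; II: 0.0716044; III: 0.136718.
Posterior ∝ prior × likelihood. Numerator for III: 0.333333·0.136718 = 0.0455727.
Normalizing constant: 0.333333·0.25 + 0.333333·0.0716044 + 0.333333·0.136718 = 0.152774.
P(III | observation) = 0.0455727 / 0.152774 = 0.298301.

0.298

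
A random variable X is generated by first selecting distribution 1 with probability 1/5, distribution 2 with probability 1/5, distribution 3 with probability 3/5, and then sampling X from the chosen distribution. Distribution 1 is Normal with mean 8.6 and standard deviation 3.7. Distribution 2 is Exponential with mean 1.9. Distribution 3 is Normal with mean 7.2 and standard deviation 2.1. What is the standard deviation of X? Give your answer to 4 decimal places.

3.3923

Per component, 1: μ=8.6, E[X²]=87.65; 2: μ=1.9, E[X²]=7.22; 3: μ=7.2, E[X²]=56.25.
E[X] = 0.2·8.6 + 0.2·1.9 + 0.6·7.2 = 6.42.
E[X²] = 0.2·87.65 + 0.2·7.22 + 0.6·56.25 = 52.724.
Var(X) = E[X²] − (E[X])² = 52.724 − 41.2164 = 11.5076.
SD(X) = √11.5076 = 3.39229.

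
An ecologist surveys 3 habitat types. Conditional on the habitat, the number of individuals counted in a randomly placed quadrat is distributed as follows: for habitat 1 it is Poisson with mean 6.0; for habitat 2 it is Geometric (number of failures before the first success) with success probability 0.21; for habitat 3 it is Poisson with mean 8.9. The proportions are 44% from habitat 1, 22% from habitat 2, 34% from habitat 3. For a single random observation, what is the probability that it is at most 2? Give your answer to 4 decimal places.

0.1411

Conditional on each habitat, P(X ≤ 2): 1: 0.0619688; 2: 0.506961; 3: 0.00675193.
By total probability, P(X ≤ 2) = 0.44·0.0619688 + 0.22·0.506961 + 0.34·0.00675193 = 0.141093.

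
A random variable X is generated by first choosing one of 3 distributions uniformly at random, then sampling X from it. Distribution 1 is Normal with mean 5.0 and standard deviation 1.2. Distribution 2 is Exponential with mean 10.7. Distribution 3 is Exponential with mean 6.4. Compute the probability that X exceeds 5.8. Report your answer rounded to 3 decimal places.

Conditional on each component, P(X > 5.8): 1: 0.252493; 2: 0.581551; 3: 0.404037.
By total probability, P(X > 5.8) = 0.333333·0.252493 + 0.333333·0.581551 + 0.333333·0.404037 = 0.412693.

0.413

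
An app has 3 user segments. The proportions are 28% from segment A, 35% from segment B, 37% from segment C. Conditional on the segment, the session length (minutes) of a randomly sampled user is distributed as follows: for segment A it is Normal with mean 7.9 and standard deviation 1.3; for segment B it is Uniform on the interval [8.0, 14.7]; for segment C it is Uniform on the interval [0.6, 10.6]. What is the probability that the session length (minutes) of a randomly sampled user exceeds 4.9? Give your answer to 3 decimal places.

Conditional on each segment, P(X > 4.9): A: 0.989492; B: 1; C: 0.57.
By total probability, P(X > 4.9) = 0.28·0.989492 + 0.35·1 + 0.37·0.57 = 0.837958.

0.838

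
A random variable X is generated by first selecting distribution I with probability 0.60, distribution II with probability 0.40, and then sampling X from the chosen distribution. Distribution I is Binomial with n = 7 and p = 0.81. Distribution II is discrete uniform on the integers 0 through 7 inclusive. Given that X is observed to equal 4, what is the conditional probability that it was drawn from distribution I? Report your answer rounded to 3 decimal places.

0.554

Likelihoods P(X=4 | ·): I: 0.10334; II: 0.125.
Posterior ∝ prior × likelihood. Numerator for I: 0.6·0.10334 = 0.0620041.
Normalizing constant: 0.6·0.10334 + 0.4·0.125 = 0.112004.
P(I | observation) = 0.0620041 / 0.112004 = 0.553588.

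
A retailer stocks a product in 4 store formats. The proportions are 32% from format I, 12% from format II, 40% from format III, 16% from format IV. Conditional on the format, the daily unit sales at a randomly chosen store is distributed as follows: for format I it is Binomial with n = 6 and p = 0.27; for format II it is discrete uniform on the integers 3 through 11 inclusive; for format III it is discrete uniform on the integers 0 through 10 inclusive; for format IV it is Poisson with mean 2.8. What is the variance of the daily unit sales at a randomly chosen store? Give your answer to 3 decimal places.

Per component, I: μ=1.62, E[X²]=3.807; II: μ=7, E[X²]=55.6667; III: μ=5, E[X²]=35; IV: μ=2.8, E[X²]=10.64.
E[X] = 0.32·1.62 + 0.12·7 + 0.4·5 + 0.16·2.8 = 3.8064.
E[X²] = 0.32·3.807 + 0.12·55.6667 + 0.4·35 + 0.16·10.64 = 23.6006.
Var(X) = E[X²] − (E[X])² = 23.6006 − 14.4887 = 9.11196.

9.112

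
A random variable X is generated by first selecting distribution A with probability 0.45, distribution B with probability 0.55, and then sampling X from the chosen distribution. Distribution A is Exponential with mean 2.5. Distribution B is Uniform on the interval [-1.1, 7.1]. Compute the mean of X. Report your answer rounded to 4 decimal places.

Component means — A: 2.5; B: 3.
E[X] = 0.45·2.5 + 0.55·3 = 2.775.

2.7750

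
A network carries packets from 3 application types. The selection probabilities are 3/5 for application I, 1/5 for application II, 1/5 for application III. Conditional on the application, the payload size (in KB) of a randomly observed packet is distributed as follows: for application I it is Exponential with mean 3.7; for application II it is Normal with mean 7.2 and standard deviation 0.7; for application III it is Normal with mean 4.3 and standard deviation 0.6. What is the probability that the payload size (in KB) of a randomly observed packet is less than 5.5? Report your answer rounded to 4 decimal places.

0.6613

Conditional on each application, P(X < 5.5): I: 0.773834; II: 0.00757922; III: 0.97725.
By total probability, P(X < 5.5) = 0.6·0.773834 + 0.2·0.00757922 + 0.2·0.97725 = 0.661266.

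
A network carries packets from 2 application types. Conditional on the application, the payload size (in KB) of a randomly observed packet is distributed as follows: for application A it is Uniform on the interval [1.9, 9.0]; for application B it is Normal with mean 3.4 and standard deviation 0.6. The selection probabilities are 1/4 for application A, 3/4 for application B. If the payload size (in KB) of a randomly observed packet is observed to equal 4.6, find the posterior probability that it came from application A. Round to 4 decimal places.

0.3429

Likelihoods f(4.6 | ·): A: 0.140845; B: 0.0899849.
Posterior ∝ prior × likelihood. Numerator for A: 0.25·0.140845 = 0.0352113.
Normalizing constant: 0.25·0.140845 + 0.75·0.0899849 = 0.1027.
P(A | observation) = 0.0352113 / 0.1027 = 0.342856.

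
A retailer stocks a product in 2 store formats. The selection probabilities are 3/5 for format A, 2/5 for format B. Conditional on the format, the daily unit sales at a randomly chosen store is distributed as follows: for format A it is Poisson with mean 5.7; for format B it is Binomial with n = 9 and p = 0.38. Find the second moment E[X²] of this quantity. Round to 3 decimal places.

28.441

For each component E[X²] = Var + (mean)², giving A: 38.19; B: 13.8168.
Overall E[X²] = 0.6·38.19 + 0.4·13.8168 = 28.4407.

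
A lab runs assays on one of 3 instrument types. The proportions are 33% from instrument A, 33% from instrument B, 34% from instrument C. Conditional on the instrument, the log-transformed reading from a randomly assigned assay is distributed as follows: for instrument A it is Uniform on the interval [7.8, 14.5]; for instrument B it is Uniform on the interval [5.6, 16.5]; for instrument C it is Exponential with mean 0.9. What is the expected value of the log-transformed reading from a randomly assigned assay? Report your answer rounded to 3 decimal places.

7.632

Component means — A: 11.15; B: 11.05; C: 0.9.
E[X] = 0.33·11.15 + 0.33·11.05 + 0.34·0.9 = 7.632.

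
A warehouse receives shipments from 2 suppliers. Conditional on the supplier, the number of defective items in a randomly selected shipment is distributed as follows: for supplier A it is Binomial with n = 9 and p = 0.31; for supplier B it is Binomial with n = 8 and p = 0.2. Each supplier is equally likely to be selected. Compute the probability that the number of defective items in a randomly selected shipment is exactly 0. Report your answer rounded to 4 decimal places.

0.1016

Conditional on each supplier, P(X = 0): A: 0.0354521; B: 0.167772.
By total probability, P(X = 0) = 0.5·0.0354521 + 0.5·0.167772 = 0.101612.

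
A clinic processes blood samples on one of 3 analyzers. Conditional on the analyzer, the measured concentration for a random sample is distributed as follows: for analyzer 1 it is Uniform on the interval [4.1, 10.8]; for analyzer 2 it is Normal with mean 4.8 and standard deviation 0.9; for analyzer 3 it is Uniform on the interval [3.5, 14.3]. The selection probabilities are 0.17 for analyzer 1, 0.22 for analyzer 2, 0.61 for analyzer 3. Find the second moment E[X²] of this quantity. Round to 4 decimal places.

For each component E[X²] = Var + (mean)², giving 1: 59.2433; 2: 23.85; 3: 88.93.
Overall E[X²] = 0.17·59.2433 + 0.22·23.85 + 0.61·88.93 = 69.5657.

69.5657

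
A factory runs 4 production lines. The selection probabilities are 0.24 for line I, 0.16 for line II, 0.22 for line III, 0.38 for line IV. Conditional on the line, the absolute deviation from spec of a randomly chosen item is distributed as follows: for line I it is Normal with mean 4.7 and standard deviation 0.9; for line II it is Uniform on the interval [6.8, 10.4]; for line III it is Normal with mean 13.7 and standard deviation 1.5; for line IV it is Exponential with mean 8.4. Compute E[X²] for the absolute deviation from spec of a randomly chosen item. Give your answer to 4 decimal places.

For each component E[X²] = Var + (mean)², giving I: 22.9; II: 75.04; III: 189.94; IV: 141.12.
Overall E[X²] = 0.24·22.9 + 0.16·75.04 + 0.22·189.94 + 0.38·141.12 = 112.915.

112.9148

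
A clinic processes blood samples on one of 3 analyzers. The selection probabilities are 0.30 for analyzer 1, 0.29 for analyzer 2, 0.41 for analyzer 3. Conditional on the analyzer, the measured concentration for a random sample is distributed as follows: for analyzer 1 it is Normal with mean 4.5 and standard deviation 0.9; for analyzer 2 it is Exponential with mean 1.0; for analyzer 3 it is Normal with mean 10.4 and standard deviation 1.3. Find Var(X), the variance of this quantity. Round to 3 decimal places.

17.079

Per component, 1: μ=4.5, E[X²]=21.06; 2: μ=1, E[X²]=2; 3: μ=10.4, E[X²]=109.85.
E[X] = 0.3·4.5 + 0.29·1 + 0.41·10.4 = 5.904.
E[X²] = 0.3·21.06 + 0.29·2 + 0.41·109.85 = 51.9365.
Var(X) = E[X²] − (E[X])² = 51.9365 − 34.8572 = 17.0793.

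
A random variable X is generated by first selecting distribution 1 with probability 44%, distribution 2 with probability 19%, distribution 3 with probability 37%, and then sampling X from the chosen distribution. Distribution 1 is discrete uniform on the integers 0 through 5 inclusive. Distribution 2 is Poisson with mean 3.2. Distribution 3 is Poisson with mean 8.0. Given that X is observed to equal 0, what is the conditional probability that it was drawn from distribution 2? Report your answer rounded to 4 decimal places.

0.0954

Likelihoods P(X=0 | ·): 1: 0.166667; 2: 0.0407622; 3: 0.000335463.
Posterior ∝ prior × likelihood. Numerator for 2: 0.19·0.0407622 = 0.00774482.
Normalizing constant: 0.44·0.166667 + 0.19·0.0407622 + 0.37·0.000335463 = 0.0812023.
P(2 | observation) = 0.00774482 / 0.0812023 = 0.0953769.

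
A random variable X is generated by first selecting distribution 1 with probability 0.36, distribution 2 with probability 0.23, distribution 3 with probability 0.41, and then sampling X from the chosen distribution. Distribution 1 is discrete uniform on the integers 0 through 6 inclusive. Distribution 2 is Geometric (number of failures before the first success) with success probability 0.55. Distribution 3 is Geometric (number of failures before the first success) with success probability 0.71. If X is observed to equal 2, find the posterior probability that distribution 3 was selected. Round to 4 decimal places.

0.2411

Likelihoods P(X=2 | ·): 1: 0.142857; 2: 0.111375; 3: 0.059711.
Posterior ∝ prior × likelihood. Numerator for 3: 0.41·0.059711 = 0.0244815.
Normalizing constant: 0.36·0.142857 + 0.23·0.111375 + 0.41·0.059711 = 0.101526.
P(3 | observation) = 0.0244815 / 0.101526 = 0.241135.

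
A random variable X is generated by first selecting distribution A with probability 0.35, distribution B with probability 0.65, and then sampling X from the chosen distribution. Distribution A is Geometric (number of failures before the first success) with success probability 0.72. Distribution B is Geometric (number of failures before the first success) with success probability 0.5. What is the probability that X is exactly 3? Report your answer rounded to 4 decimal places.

Conditional on each component, P(X = 3): A: 0.0158054; B: 0.0625.
By total probability, P(X = 3) = 0.35·0.0158054 + 0.65·0.0625 = 0.0461569.

0.0462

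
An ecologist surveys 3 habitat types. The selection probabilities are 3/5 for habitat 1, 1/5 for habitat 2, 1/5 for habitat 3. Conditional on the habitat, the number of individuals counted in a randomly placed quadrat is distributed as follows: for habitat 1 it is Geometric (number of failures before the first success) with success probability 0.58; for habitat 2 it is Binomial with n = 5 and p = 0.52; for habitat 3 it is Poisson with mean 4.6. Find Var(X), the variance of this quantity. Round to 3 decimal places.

Per component, 1: μ=0.724138, E[X²]=1.77289; 2: μ=2.6, E[X²]=8.008; 3: μ=4.6, E[X²]=25.76.
E[X] = 0.6·0.724138 + 0.2·2.6 + 0.2·4.6 = 1.87448.
E[X²] = 0.6·1.77289 + 0.2·8.008 + 0.2·25.76 = 7.81733.
Var(X) = E[X²] − (E[X])² = 7.81733 − 3.51369 = 4.30365.

4.304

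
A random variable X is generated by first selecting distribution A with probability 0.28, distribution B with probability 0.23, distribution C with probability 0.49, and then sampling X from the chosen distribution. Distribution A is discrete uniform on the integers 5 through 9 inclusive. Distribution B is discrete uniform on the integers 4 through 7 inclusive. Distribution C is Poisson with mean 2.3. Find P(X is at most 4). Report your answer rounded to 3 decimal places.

0.506

Conditional on each component, P(X ≤ 4): A: 0; B: 0.25; C: 0.916249.
By total probability, P(X ≤ 4) = 0.28·0 + 0.23·0.25 + 0.49·0.916249 = 0.506462.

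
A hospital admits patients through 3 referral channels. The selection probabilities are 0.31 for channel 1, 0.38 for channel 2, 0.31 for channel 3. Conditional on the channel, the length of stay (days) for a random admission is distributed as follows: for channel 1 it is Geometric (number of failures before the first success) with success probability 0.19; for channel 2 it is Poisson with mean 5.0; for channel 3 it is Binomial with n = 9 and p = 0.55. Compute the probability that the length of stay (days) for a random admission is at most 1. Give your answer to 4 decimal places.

0.1248

Conditional on each channel, P(X ≤ 1): 1: 0.3439; 2: 0.0404277; 3: 0.00908017.
By total probability, P(X ≤ 1) = 0.31·0.3439 + 0.38·0.0404277 + 0.31·0.00908017 = 0.124786.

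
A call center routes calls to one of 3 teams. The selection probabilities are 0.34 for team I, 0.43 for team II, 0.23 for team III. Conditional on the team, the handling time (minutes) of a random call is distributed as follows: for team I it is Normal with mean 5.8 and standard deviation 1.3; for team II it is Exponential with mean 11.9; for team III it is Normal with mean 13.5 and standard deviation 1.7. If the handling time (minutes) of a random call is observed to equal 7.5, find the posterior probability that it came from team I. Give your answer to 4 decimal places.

Likelihoods f(7.5 | ·): I: 0.130506; II: 0.0447443; III: 0.000462927.
Posterior ∝ prior × likelihood. Numerator for I: 0.34·0.130506 = 0.0443722.
Normalizing constant: 0.34·0.130506 + 0.43·0.0447443 + 0.23·0.000462927 = 0.0637187.
P(I | observation) = 0.0443722 / 0.0637187 = 0.696376.

0.6964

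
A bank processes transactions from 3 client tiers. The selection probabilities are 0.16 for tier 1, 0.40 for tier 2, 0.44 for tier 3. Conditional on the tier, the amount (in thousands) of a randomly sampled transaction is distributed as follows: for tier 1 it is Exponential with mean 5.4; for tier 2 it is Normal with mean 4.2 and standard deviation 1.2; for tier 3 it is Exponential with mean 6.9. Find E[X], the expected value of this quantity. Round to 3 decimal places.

5.580

Component means — 1: 5.4; 2: 4.2; 3: 6.9.
E[X] = 0.16·5.4 + 0.4·4.2 + 0.44·6.9 = 5.58.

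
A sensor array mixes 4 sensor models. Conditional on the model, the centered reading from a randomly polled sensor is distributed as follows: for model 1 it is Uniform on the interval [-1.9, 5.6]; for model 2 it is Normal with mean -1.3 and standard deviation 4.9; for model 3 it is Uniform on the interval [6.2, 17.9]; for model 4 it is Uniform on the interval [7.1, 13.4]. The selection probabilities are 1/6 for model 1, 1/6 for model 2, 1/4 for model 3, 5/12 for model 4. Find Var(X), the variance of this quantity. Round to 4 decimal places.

Per component, 1: μ=1.85, E[X²]=8.11; 2: μ=-1.3, E[X²]=25.7; 3: μ=12.05, E[X²]=156.61; 4: μ=10.25, E[X²]=108.37.
E[X] = 0.166667·1.85 + 0.166667·-1.3 + 0.25·12.05 + 0.416667·10.25 = 7.375.
E[X²] = 0.166667·8.11 + 0.166667·25.7 + 0.25·156.61 + 0.416667·108.37 = 89.9417.
Var(X) = E[X²] − (E[X])² = 89.9417 − 54.3906 = 35.551.

35.5510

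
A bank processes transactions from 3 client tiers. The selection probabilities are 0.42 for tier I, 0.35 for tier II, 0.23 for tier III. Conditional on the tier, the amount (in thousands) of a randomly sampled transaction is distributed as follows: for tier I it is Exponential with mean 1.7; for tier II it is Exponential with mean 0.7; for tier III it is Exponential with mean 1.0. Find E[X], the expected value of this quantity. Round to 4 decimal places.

1.1890

Component means — I: 1.7; II: 0.7; III: 1.
E[X] = 0.42·1.7 + 0.35·0.7 + 0.23·1 = 1.189.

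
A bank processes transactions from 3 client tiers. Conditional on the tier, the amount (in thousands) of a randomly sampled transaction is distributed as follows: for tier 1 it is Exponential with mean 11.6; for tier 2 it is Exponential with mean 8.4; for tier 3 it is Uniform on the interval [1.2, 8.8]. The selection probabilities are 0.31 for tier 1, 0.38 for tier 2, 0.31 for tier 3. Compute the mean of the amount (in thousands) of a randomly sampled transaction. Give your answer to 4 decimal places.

8.3380

Component means — 1: 11.6; 2: 8.4; 3: 5.
E[X] = 0.31·11.6 + 0.38·8.4 + 0.31·5 = 8.338.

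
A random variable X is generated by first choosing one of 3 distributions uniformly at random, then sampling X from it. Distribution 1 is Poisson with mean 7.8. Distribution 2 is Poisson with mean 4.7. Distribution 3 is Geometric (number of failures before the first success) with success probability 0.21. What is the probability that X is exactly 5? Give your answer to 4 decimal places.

Conditional on each component, P(X = 5): 1: 0.0985814; 2: 0.17383; 3: 0.0646182.
By total probability, P(X = 5) = 0.333333·0.0985814 + 0.333333·0.17383 + 0.333333·0.0646182 = 0.112343.

0.1123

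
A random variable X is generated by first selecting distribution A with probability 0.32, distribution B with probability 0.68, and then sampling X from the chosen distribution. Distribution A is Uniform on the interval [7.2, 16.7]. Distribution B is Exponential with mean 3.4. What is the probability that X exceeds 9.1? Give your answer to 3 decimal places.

Conditional on each component, P(X > 9.1): A: 0.8; B: 0.0688056.
By total probability, P(X > 9.1) = 0.32·0.8 + 0.68·0.0688056 = 0.302788.

0.303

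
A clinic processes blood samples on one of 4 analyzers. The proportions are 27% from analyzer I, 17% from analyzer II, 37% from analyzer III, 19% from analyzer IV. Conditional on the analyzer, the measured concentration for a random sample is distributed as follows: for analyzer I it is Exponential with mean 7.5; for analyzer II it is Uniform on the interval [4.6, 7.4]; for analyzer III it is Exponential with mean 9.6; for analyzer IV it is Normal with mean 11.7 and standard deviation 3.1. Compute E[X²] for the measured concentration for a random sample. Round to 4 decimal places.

132.6395

For each component E[X²] = Var + (mean)², giving I: 112.5; II: 36.6533; III: 184.32; IV: 146.5.
Overall E[X²] = 0.27·112.5 + 0.17·36.6533 + 0.37·184.32 + 0.19·146.5 = 132.639.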